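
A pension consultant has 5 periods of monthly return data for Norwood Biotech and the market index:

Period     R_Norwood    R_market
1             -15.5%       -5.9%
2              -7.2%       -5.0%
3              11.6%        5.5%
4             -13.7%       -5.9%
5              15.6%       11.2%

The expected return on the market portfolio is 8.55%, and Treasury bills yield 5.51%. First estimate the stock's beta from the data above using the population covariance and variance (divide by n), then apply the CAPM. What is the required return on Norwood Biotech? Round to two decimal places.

10.93%

Mean R_i = (-15.5 − 7.2 + 11.6 − 13.7 + 15.6) / 5 = -1.8400%
Mean R_m = (-5.9 − 5.0 + 5.5 − 5.9 + 11.2) / 5 = -0.0200%
Σ(R_i − R̄_i)(R_m − R̄_m) = 446.6160  ⇒  Cov = 446.6160 / 5 = 89.3232
Σ(R_m − R̄_m)² = 250.3080  ⇒  Var(R_m) = 250.3080 / 5 = 50.0616
β = Cov / Var(R_m) = 89.3232 / 50.0616 = 1.7843
MRP = 8.55% − 5.51% = 3.04%
E(R) = R_f + β × MRP = 5.51% + 1.7843 × 3.04% = 10.93%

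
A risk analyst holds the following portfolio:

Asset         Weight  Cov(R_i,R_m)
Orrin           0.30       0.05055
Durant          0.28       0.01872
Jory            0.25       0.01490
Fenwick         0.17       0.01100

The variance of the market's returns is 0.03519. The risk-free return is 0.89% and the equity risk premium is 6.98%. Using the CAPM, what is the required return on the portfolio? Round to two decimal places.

6.05%

β_Orrin = 0.05055 / 0.03519 = 1.4365
β_Durant = 0.01872 / 0.03519 = 0.5320
β_Jory = 0.01490 / 0.03519 = 0.4234
β_Fenwick = 0.01100 / 0.03519 = 0.3126
β_P = Σ w_i β_i = 0.30×1.4365 + 0.28×0.5320 + 0.25×0.4234 + 0.17×0.3126 = 0.7389
E(R_P) = R_f + β_P × MRP = 0.89% + 0.7389 × 6.98% = 6.05%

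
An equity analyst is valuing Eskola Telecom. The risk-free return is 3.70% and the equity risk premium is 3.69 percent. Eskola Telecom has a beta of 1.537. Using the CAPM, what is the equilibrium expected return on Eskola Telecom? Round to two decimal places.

9.37%

E(R) = R_f + β × MRP = 3.70% + 1.537 × 3.69% = 9.37%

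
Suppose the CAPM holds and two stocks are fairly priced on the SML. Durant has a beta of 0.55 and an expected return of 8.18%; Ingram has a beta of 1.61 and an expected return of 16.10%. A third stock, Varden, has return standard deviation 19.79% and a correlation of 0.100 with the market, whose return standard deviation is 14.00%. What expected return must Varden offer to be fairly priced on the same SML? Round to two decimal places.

MRP = (16.10% − 8.18%) / (1.61 − 0.55) = 7.4717%
R_f = 8.18% − 0.55 × 7.4717% = 4.0706%
β_Varden = ρ·σ_i/σ_m = 0.100 × 19.79 / 14.00 = 0.1414
E(R_Varden) = R_f + β × MRP = 4.0706% + 0.1414 × 7.4717% = 5.13%

5.13%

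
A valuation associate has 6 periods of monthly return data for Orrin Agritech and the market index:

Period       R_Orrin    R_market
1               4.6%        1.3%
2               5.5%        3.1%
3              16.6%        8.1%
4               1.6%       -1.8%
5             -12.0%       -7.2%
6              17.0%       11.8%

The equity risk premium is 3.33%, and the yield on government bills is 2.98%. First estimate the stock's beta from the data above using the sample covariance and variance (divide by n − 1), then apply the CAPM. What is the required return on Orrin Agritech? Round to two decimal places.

8.10%

Mean R_i = (4.6 + 5.5 + 16.6 + 1.6 − 12.0 + 17.0) / 6 = 5.5500%
Mean R_m = (1.3 + 3.1 + 8.1 − 1.8 − 7.2 + 11.8) / 6 = 2.5500%
Σ(R_i − R̄_i)(R_m − R̄_m) = 356.6950  ⇒  Cov = 356.6950 / 5 = 71.3390
Σ(R_m − R̄_m)² = 232.2150  ⇒  Var(R_m) = 232.2150 / 5 = 46.4430
β = Cov / Var(R_m) = 71.3390 / 46.4430 = 1.5361
E(R) = R_f + β × MRP = 2.98% + 1.5361 × 3.33% = 8.10%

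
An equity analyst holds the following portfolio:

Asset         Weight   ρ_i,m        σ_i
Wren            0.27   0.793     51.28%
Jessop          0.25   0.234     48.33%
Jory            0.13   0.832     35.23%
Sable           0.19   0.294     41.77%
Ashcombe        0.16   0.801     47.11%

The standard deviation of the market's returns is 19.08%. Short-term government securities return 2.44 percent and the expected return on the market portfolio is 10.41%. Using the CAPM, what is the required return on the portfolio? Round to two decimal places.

β_Wren = 0.793 × 51.28% / 19.08% = 2.1313
β_Jessop = 0.234 × 48.33% / 19.08% = 0.5927
β_Jory = 0.832 × 35.23% / 19.08% = 1.5362
β_Sable = 0.294 × 41.77% / 19.08% = 0.6436
β_Ashcombe = 0.801 × 47.11% / 19.08% = 1.9777
β_P = Σ w_i β_i = 0.27×2.1313 + 0.25×0.5927 + 0.13×1.5362 + 0.19×0.6436 + 0.16×1.9777 = 1.3620
MRP = 10.41% − 2.44% = 7.97%
E(R_P) = R_f + β_P × MRP = 2.44% + 1.3620 × 7.97% = 13.30%

13.30%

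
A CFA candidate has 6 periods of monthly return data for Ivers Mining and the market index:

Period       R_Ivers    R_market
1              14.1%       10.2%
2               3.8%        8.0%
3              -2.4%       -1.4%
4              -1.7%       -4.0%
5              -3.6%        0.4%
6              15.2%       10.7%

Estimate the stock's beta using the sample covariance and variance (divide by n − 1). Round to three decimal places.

Mean R_i = (14.1 + 3.8 − 2.4 − 1.7 − 3.6 + 15.2) / 6 = 4.2333%
Mean R_m = (10.2 + 8.0 − 1.4 − 4.0 + 0.4 + 10.7) / 6 = 3.9833%
Σ(R_i − R̄_i)(R_m − R̄_m) = 244.4033  ⇒  Cov = 244.4033 / 5 = 48.8807
Σ(R_m − R̄_m)² = 205.4483  ⇒  Var(R_m) = 205.4483 / 5 = 41.0897
β = Cov / Var(R_m) = 48.8807 / 41.0897 = 1.1896

1.190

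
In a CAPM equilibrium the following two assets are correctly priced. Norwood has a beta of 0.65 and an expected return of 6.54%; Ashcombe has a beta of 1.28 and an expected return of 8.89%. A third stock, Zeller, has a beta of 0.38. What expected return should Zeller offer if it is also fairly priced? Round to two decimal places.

MRP (SML slope) = (8.89% − 6.54%) / (1.28 − 0.65) = 2.35% / 0.63 = 3.7302%
R_f (intercept) = 6.54% − 0.65 × 3.7302% = 4.1154%
E(R_Zeller) = R_f + β × MRP = 4.1154% + 0.38 × 3.7302% = 5.53%

5.53%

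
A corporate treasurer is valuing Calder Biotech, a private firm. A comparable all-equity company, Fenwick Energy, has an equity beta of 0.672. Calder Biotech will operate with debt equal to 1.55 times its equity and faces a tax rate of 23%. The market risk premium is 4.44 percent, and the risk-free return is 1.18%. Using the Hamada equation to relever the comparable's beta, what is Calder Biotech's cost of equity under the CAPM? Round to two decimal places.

β_L = β_U × [1 + (1 − t)(D/E)] = 0.672 × [1 + (1 − 0.23) × 1.55]
    = 0.672 × [1 + 0.77 × 1.55] = 0.672 × 2.1935 = 1.4740
E(R) = R_f + β_L × MRP = 1.18% + 1.4740 × 4.44% = 7.72%

7.72%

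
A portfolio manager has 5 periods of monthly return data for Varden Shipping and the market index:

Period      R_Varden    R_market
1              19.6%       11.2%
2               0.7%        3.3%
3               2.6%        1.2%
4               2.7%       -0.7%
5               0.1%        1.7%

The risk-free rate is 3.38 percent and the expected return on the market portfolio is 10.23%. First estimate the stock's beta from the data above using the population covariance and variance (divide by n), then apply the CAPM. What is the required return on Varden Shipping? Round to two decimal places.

14.40%

Mean R_i = (19.6 + 0.7 + 2.6 + 2.7 + 0.1) / 5 = 5.1400%
Mean R_m = (11.2 + 3.3 + 1.2 − 0.7 + 1.7) / 5 = 3.3400%
Σ(R_i − R̄_i)(R_m − R̄_m) = 137.3920  ⇒  Cov = 137.3920 / 5 = 27.4784
Σ(R_m − R̄_m)² = 85.3720  ⇒  Var(R_m) = 85.3720 / 5 = 17.0744
β = Cov / Var(R_m) = 27.4784 / 17.0744 = 1.6093
MRP = 10.23% − 3.38% = 6.85%
E(R) = R_f + β × MRP = 3.38% + 1.6093 × 6.85% = 14.40%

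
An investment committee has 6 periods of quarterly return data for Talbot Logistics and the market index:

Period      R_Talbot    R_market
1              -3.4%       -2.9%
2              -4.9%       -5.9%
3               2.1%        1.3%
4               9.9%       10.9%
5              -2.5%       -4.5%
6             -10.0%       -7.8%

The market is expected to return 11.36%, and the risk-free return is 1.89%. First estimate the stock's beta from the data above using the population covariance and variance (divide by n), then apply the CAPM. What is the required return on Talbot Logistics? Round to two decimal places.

Mean R_i = (-3.4 − 4.9 + 2.1 + 9.9 − 2.5 − 10.0) / 6 = -1.4667%
Mean R_m = (-2.9 − 5.9 + 1.3 + 10.9 − 4.5 − 7.8) / 6 = -1.4833%
Σ(R_i − R̄_i)(R_m − R̄_m) = 225.6067  ⇒  Cov = 225.6067 / 6 = 37.6011
Σ(R_m − R̄_m)² = 231.6083  ⇒  Var(R_m) = 231.6083 / 6 = 38.6014
β = Cov / Var(R_m) = 37.6011 / 38.6014 = 0.9741
MRP = 11.36% − 1.89% = 9.47%
E(R) = R_f + β × MRP = 1.89% + 0.9741 × 9.47% = 11.11%

11.11%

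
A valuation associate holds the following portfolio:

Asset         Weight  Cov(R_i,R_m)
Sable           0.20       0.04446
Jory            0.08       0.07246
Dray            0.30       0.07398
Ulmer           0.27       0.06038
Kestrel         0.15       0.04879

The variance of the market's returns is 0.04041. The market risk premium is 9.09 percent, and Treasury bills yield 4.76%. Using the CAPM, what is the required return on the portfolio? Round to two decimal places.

β_Sable = 0.04446 / 0.04041 = 1.1002
β_Jory = 0.07246 / 0.04041 = 1.7931
β_Dray = 0.07398 / 0.04041 = 1.8307
β_Ulmer = 0.06038 / 0.04041 = 1.4942
β_Kestrel = 0.04879 / 0.04041 = 1.2074
β_P = Σ w_i β_i = 0.20×1.1002 + 0.08×1.7931 + 0.30×1.8307 + 0.27×1.4942 + 0.15×1.2074 = 1.4972
E(R_P) = R_f + β_P × MRP = 4.76% + 1.4972 × 9.09% = 18.37%

18.37%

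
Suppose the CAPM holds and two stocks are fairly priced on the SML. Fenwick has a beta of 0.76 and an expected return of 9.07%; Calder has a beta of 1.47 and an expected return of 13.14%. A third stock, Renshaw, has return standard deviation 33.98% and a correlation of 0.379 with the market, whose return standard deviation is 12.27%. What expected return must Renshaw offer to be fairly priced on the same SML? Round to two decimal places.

MRP = (13.14% − 9.07%) / (1.47 − 0.76) = 5.7324%
R_f = 9.07% − 0.76 × 5.7324% = 4.7134%
β_Renshaw = ρ·σ_i/σ_m = 0.379 × 33.98 / 12.27 = 1.0496
E(R_Renshaw) = R_f + β × MRP = 4.7134% + 1.0496 × 5.7324% = 10.73%

10.73%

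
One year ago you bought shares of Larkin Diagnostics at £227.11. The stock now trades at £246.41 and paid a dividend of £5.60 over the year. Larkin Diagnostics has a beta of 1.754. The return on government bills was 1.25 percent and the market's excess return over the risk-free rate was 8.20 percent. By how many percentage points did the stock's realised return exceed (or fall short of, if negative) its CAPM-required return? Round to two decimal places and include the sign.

Realised HPR = (P1 + D1 − P0) / P0 = (246.41 + 5.60 − 227.11) / 227.11 = 24.90 / 227.11 = 10.9639%
CAPM required = R_f + β·MRP = 1.25% + 1.754 × 8.20% = 15.63280%
α = realised − required = 10.9639% − 15.63280% = -4.67%

-4.67%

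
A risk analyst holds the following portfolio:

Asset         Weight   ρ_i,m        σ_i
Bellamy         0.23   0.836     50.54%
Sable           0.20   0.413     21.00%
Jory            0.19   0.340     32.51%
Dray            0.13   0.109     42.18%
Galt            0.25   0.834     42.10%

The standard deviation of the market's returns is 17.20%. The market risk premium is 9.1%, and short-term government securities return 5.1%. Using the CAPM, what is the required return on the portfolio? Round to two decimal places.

β_Bellamy = 0.836 × 50.54% / 17.20% = 2.4565
β_Sable = 0.413 × 21.00% / 17.20% = 0.5042
β_Jory = 0.340 × 32.51% / 17.20% = 0.6426
β_Dray = 0.109 × 42.18% / 17.20% = 0.2673
β_Galt = 0.834 × 42.10% / 17.20% = 2.0414
β_P = Σ w_i β_i = 0.23×2.4565 + 0.20×0.5042 + 0.19×0.6426 + 0.13×0.2673 + 0.25×2.0414 = 1.3330
E(R_P) = R_f + β_P × MRP = 5.1% + 1.3330 × 9.1% = 17.23%

17.23%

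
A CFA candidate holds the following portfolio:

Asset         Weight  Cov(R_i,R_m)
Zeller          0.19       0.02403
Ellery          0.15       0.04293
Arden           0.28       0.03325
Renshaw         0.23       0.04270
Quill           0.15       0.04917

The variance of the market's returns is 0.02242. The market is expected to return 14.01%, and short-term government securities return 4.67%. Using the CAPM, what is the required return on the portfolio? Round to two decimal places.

β_Zeller = 0.02403 / 0.02242 = 1.0718
β_Ellery = 0.04293 / 0.02242 = 1.9148
β_Arden = 0.03325 / 0.02242 = 1.4831
β_Renshaw = 0.04270 / 0.02242 = 1.9045
β_Quill = 0.04917 / 0.02242 = 2.1931
β_P = Σ w_i β_i = 0.19×1.0718 + 0.15×1.9148 + 0.28×1.4831 + 0.23×1.9045 + 0.15×2.1931 = 1.6731
MRP = 14.01% − 4.67% = 9.34%
E(R_P) = R_f + β_P × MRP = 4.67% + 1.6731 × 9.34% = 20.30%

20.30%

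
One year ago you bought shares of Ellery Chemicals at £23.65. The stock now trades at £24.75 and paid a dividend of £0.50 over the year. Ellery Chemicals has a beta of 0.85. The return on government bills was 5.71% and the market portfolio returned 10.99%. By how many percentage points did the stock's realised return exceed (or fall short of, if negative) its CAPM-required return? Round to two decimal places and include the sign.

-3.43%

Realised HPR = (P1 + D1 − P0) / P0 = (24.75 + 0.50 − 23.65) / 23.65 = 1.60 / 23.65 = 6.7653%
MRP = 10.99% − 5.71% = 5.28%
CAPM required = R_f + β·MRP = 5.71% + 0.85 × 5.28% = 10.1980%
α = realised − required = 6.7653% − 10.1980% = -3.43%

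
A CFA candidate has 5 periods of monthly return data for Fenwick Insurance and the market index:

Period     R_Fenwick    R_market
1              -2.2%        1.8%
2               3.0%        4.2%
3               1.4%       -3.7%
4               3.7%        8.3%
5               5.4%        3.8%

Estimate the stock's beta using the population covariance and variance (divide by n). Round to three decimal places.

Mean R_i = (-2.2 + 3.0 + 1.4 + 3.7 + 5.4) / 5 = 2.2600%
Mean R_m = (1.8 + 4.2 − 3.7 + 8.3 + 3.8) / 5 = 2.8800%
Σ(R_i − R̄_i)(R_m − R̄_m) = 22.1460  ⇒  Cov = 22.1460 / 5 = 4.4292
Σ(R_m − R̄_m)² = 76.4280  ⇒  Var(R_m) = 76.4280 / 5 = 15.2856
β = Cov / Var(R_m) = 4.4292 / 15.2856 = 0.2898

0.290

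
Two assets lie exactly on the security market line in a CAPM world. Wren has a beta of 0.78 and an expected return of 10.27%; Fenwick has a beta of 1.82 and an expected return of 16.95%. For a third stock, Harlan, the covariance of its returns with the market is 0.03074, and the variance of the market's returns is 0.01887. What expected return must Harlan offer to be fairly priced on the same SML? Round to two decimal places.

15.72%

MRP = (16.95% − 10.27%) / (1.82 − 0.78) = 6.4231%
R_f = 10.27% − 0.78 × 6.4231% = 5.2600%
β_Harlan = Cov / Var(R_m) = 0.03074 / 0.01887 = 1.6290
E(R_Harlan) = R_f + β × MRP = 5.2600% + 1.6290 × 6.4231% = 15.72%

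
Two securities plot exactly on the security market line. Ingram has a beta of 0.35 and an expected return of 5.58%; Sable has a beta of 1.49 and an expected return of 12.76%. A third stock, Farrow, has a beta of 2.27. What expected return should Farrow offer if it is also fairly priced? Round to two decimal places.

17.67%

MRP (SML slope) = (12.76% − 5.58%) / (1.49 − 0.35) = 7.18% / 1.14 = 6.2982%
R_f (intercept) = 5.58% − 0.35 × 6.2982% = 3.3756%
E(R_Farrow) = R_f + β × MRP = 3.3756% + 2.27 × 6.2982% = 17.67%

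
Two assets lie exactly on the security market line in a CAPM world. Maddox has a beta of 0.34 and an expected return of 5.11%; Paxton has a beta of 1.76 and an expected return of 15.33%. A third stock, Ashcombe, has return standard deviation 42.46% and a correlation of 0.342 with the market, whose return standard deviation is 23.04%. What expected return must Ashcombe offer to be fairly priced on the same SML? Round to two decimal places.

MRP = (15.33% − 5.11%) / (1.76 − 0.34) = 7.1972%
R_f = 5.11% − 0.34 × 7.1972% = 2.6630%
β_Ashcombe = ρ·σ_i/σ_m = 0.342 × 42.46 / 23.04 = 0.6303
E(R_Ashcombe) = R_f + β × MRP = 2.6630% + 0.6303 × 7.1972% = 7.20%

7.20%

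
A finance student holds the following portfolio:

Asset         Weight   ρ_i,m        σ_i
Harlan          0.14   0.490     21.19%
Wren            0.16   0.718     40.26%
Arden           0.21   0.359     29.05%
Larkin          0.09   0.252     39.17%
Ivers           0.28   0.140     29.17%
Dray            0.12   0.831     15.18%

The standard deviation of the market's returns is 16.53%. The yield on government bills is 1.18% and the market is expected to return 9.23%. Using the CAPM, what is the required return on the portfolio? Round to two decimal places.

β_Harlan = 0.490 × 21.19% / 16.53% = 0.6281
β_Wren = 0.718 × 40.26% / 16.53% = 1.7487
β_Arden = 0.359 × 29.05% / 16.53% = 0.6309
β_Larkin = 0.252 × 39.17% / 16.53% = 0.5971
β_Ivers = 0.140 × 29.17% / 16.53% = 0.2471
β_Dray = 0.831 × 15.18% / 16.53% = 0.7631
β_P = Σ w_i β_i = 0.14×0.6281 + 0.16×1.7487 + 0.21×0.6309 + 0.09×0.5971 + 0.28×0.2471 + 0.12×0.7631 = 0.7147
MRP = 9.23% − 1.18% = 8.05%
E(R_P) = R_f + β_P × MRP = 1.18% + 0.7147 × 8.05% = 6.93%

6.93%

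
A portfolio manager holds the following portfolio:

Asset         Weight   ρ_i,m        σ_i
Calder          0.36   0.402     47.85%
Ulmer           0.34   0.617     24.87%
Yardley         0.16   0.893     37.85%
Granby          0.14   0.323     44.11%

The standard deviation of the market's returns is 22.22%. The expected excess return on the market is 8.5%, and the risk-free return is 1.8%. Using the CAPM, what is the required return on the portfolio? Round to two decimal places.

β_Calder = 0.402 × 47.85% / 22.22% = 0.8657
β_Ulmer = 0.617 × 24.87% / 22.22% = 0.6906
β_Yardley = 0.893 × 37.85% / 22.22% = 1.5212
β_Granby = 0.323 × 44.11% / 22.22% = 0.6412
β_P = Σ w_i β_i = 0.36×0.8657 + 0.34×0.6906 + 0.16×1.5212 + 0.14×0.6412 = 0.8796
E(R_P) = R_f + β_P × MRP = 1.8% + 0.8796 × 8.5% = 9.28%

9.28%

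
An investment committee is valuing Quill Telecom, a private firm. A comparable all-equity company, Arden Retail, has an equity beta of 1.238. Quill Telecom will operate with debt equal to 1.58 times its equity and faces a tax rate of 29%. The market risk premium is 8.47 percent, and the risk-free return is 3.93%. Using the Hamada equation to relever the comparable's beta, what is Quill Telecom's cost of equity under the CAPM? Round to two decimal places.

26.18%

β_L = β_U × [1 + (1 − t)(D/E)] = 1.238 × [1 + (1 − 0.29) × 1.58]
    = 1.238 × [1 + 0.71 × 1.58] = 1.238 × 2.1218 = 2.6268
E(R) = R_f + β_L × MRP = 3.93% + 2.6268 × 8.47% = 26.18%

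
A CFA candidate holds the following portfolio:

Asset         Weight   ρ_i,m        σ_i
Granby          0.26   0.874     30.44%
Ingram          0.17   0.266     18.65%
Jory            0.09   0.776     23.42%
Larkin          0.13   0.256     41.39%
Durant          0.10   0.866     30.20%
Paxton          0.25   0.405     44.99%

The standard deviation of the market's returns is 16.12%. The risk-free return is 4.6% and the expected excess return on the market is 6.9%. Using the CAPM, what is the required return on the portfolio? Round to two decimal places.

12.28%

β_Granby = 0.874 × 30.44% / 16.12% = 1.6504
β_Ingram = 0.266 × 18.65% / 16.12% = 0.3077
β_Jory = 0.776 × 23.42% / 16.12% = 1.1274
β_Larkin = 0.256 × 41.39% / 16.12% = 0.6573
β_Durant = 0.866 × 30.20% / 16.12% = 1.6224
β_Paxton = 0.405 × 44.99% / 16.12% = 1.1303
β_P = Σ w_i β_i = 0.26×1.6504 + 0.17×0.3077 + 0.09×1.1274 + 0.13×0.6573 + 0.10×1.6224 + 0.25×1.1303 = 1.1131
E(R_P) = R_f + β_P × MRP = 4.6% + 1.1131 × 6.9% = 12.28%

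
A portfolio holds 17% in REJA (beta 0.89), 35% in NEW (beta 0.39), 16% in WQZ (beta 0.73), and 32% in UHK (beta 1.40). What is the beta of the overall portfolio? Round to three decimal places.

0.853

β_P = Σ w_i β_i = 0.17×0.89 + 0.35×0.39 + 0.16×0.73 + 0.32×1.40 = 0.8526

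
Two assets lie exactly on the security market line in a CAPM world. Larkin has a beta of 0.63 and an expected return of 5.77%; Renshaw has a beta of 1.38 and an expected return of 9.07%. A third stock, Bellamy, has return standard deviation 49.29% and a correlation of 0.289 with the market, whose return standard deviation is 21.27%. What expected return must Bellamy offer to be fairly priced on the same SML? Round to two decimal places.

5.94%

MRP = (9.07% − 5.77%) / (1.38 − 0.63) = 4.4000%
R_f = 5.77% − 0.63 × 4.4000% = 2.9980%
β_Bellamy = ρ·σ_i/σ_m = 0.289 × 49.29 / 21.27 = 0.6697
E(R_Bellamy) = R_f + β × MRP = 2.9980% + 0.6697 × 4.4000% = 5.94%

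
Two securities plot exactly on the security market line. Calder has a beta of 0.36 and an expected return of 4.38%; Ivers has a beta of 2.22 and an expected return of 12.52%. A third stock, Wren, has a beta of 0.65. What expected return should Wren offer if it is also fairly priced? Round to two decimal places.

5.65%

MRP (SML slope) = (12.52% − 4.38%) / (2.22 − 0.36) = 8.14% / 1.86 = 4.3763%
R_f (intercept) = 4.38% − 0.36 × 4.3763% = 2.8045%
E(R_Wren) = R_f + β × MRP = 2.8045% + 0.65 × 4.3763% = 5.65%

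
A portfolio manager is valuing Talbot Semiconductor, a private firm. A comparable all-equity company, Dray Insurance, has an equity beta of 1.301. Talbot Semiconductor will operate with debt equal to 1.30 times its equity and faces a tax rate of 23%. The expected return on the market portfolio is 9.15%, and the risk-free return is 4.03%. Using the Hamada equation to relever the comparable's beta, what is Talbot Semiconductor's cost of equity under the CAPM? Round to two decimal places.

17.36%

β_L = β_U × [1 + (1 − t)(D/E)] = 1.301 × [1 + (1 − 0.23) × 1.30]
    = 1.301 × [1 + 0.77 × 1.30] = 1.301 × 2.0010 = 2.6033
MRP = 9.15% − 4.03% = 5.12%
E(R) = R_f + β_L × MRP = 4.03% + 2.6033 × 5.12% = 17.36%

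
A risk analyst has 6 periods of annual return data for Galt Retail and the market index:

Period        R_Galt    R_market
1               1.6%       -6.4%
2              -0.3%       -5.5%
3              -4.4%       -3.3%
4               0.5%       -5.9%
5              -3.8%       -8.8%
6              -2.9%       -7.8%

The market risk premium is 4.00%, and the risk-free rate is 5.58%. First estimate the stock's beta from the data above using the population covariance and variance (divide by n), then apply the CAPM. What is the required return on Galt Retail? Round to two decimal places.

5.71%

Mean R_i = (1.6 − 0.3 − 4.4 + 0.5 − 3.8 − 2.9) / 6 = -1.5500%
Mean R_m = (-6.4 − 5.5 − 3.3 − 5.9 − 8.8 − 7.8) / 6 = -6.2833%
Σ(R_i − R̄_i)(R_m − R̄_m) = 0.6050  ⇒  Cov = 0.6050 / 6 = 0.1008
Σ(R_m − R̄_m)² = 18.3083  ⇒  Var(R_m) = 18.3083 / 6 = 3.0514
β = Cov / Var(R_m) = 0.1008 / 3.0514 = 0.0330
E(R) = R_f + β × MRP = 5.58% + 0.0330 × 4.00% = 5.71%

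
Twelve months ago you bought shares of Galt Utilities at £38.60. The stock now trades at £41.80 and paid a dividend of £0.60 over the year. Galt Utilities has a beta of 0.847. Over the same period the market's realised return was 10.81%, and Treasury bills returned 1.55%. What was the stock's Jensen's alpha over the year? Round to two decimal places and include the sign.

+0.45%

Realised HPR = (P1 + D1 − P0) / P0 = (41.80 + 0.60 − 38.60) / 38.60 = 3.80 / 38.60 = 9.8446%
MRP = 10.81% − 1.55% = 9.26%
CAPM required = R_f + β·MRP = 1.55% + 0.847 × 9.26% = 9.39322%
α = realised − required = 9.8446% − 9.39322% = +0.45%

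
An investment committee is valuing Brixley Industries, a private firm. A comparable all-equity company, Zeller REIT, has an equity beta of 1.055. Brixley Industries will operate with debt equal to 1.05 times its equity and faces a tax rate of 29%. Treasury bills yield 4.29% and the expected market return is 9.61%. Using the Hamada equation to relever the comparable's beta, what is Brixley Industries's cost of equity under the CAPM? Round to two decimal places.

β_L = β_U × [1 + (1 − t)(D/E)] = 1.055 × [1 + (1 − 0.29) × 1.05]
    = 1.055 × [1 + 0.71 × 1.05] = 1.055 × 1.7455 = 1.8415
MRP = 9.61% − 4.29% = 5.32%
E(R) = R_f + β_L × MRP = 4.29% + 1.8415 × 5.32% = 14.09%

14.09%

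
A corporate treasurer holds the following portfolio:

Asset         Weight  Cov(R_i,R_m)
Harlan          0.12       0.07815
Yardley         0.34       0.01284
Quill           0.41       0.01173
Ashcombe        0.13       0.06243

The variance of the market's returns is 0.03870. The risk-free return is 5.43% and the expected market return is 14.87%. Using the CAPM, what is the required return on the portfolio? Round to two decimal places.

β_Harlan = 0.07815 / 0.03870 = 2.0194
β_Yardley = 0.01284 / 0.03870 = 0.3318
β_Quill = 0.01173 / 0.03870 = 0.3031
β_Ashcombe = 0.06243 / 0.03870 = 1.6132
β_P = Σ w_i β_i = 0.12×2.0194 + 0.34×0.3318 + 0.41×0.3031 + 0.13×1.6132 = 0.6891
MRP = 14.87% − 5.43% = 9.44%
E(R_P) = R_f + β_P × MRP = 5.43% + 0.6891 × 9.44% = 11.94%

11.94%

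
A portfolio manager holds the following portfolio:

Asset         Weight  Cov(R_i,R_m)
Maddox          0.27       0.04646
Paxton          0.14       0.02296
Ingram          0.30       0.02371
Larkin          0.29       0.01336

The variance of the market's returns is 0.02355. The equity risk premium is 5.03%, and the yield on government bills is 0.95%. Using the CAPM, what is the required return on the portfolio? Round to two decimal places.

6.66%

β_Maddox = 0.04646 / 0.02355 = 1.9728
β_Paxton = 0.02296 / 0.02355 = 0.9749
β_Ingram = 0.02371 / 0.02355 = 1.0068
β_Larkin = 0.01336 / 0.02355 = 0.5673
β_P = Σ w_i β_i = 0.27×1.9728 + 0.14×0.9749 + 0.30×1.0068 + 0.29×0.5673 = 1.1357
E(R_P) = R_f + β_P × MRP = 0.95% + 1.1357 × 5.03% = 6.66%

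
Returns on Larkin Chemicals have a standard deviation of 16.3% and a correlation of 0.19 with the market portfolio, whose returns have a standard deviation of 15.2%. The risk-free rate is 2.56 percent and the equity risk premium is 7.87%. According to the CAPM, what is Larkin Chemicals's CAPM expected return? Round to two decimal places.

4.16%

β = ρ × σ_i / σ_m = 0.19 × 16.3% / 15.2% = 0.2038
E(R) = 2.56% + 0.2038 × 7.87% = 4.16%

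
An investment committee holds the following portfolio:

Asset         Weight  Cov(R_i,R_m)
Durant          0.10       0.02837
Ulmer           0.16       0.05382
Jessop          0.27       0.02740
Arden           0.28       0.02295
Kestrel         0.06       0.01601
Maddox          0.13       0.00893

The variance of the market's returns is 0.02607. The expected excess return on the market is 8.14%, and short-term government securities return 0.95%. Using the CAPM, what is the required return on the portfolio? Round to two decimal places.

β_Durant = 0.02837 / 0.02607 = 1.0882
β_Ulmer = 0.05382 / 0.02607 = 2.0644
β_Jessop = 0.02740 / 0.02607 = 1.0510
β_Arden = 0.02295 / 0.02607 = 0.8803
β_Kestrel = 0.01601 / 0.02607 = 0.6141
β_Maddox = 0.00893 / 0.02607 = 0.3425
β_P = Σ w_i β_i = 0.10×1.0882 + 0.16×2.0644 + 0.27×1.0510 + 0.28×0.8803 + 0.06×0.6141 + 0.13×0.3425 = 1.0507
E(R_P) = R_f + β_P × MRP = 0.95% + 1.0507 × 8.14% = 9.50%

9.50%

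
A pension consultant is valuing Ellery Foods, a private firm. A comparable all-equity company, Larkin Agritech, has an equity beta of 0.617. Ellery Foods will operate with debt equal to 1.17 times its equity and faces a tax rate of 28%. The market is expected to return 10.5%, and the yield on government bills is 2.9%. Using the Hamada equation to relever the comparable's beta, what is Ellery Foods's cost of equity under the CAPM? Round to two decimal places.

β_L = β_U × [1 + (1 − t)(D/E)] = 0.617 × [1 + (1 − 0.28) × 1.17]
    = 0.617 × [1 + 0.72 × 1.17] = 0.617 × 1.8424 = 1.1368
MRP = 10.5% − 2.9% = 7.60%
E(R) = R_f + β_L × MRP = 2.9% + 1.1368 × 7.6% = 11.54%

11.54%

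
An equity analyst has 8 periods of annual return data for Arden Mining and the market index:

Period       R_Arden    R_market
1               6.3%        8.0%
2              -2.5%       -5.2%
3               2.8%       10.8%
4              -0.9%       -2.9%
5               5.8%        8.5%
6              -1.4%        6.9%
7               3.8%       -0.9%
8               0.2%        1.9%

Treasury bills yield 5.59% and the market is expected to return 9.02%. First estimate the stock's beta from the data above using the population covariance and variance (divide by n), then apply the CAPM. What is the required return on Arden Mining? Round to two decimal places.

Mean R_i = (6.3 − 2.5 + 2.8 − 0.9 + 5.8 − 1.4 + 3.8 + 0.2) / 8 = 1.7625%
Mean R_m = (8.0 − 5.2 + 10.8 − 2.9 + 8.5 + 6.9 − 0.9 + 1.9) / 8 = 3.3875%
Σ(R_i − R̄_i)(R_m − R̄_m) = 85.0863  ⇒  Cov = 85.0863 / 8 = 10.6358
Σ(R_m − R̄_m)² = 248.5688  ⇒  Var(R_m) = 248.5688 / 8 = 31.0711
β = Cov / Var(R_m) = 10.6358 / 31.0711 = 0.3423
MRP = 9.02% − 5.59% = 3.43%
E(R) = R_f + β × MRP = 5.59% + 0.3423 × 3.43% = 6.76%

6.76%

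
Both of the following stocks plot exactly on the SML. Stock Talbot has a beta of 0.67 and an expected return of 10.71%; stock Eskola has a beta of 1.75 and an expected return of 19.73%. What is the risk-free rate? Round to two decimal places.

5.11%

Both satisfy E(R) = R_f + β·MRP, so the slope of the SML is
MRP = (19.73% − 10.71%) / (1.75 − 0.67) = 9.02% / 1.08 = 8.3519%
R_f = E(R_Talbot) − β_Talbot·MRP = 10.71% − 0.67 × 8.3519% = 5.1142%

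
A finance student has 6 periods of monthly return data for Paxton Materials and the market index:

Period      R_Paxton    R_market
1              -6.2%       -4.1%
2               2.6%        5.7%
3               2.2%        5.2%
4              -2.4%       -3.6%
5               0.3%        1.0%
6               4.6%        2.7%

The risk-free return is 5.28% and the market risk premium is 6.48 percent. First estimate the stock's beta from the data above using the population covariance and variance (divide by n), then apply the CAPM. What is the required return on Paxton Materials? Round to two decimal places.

10.47%

Mean R_i = (-6.2 + 2.6 + 2.2 − 2.4 + 0.3 + 4.6) / 6 = 0.1833%
Mean R_m = (-4.1 + 5.7 + 5.2 − 3.6 + 1.0 + 2.7) / 6 = 1.1500%
Σ(R_i − R̄_i)(R_m − R̄_m) = 71.7750  ⇒  Cov = 71.7750 / 6 = 11.9625
Σ(R_m − R̄_m)² = 89.6550  ⇒  Var(R_m) = 89.6550 / 6 = 14.9425
β = Cov / Var(R_m) = 11.9625 / 14.9425 = 0.8006
E(R) = R_f + β × MRP = 5.28% + 0.8006 × 6.48% = 10.47%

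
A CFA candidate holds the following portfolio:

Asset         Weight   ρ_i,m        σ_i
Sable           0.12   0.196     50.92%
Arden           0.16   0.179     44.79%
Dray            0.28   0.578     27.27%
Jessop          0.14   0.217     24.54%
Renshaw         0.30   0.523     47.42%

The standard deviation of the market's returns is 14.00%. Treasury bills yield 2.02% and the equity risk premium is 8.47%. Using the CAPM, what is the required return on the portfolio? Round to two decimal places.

β_Sable = 0.196 × 50.92% / 14.00% = 0.7129
β_Arden = 0.179 × 44.79% / 14.00% = 0.5727
β_Dray = 0.578 × 27.27% / 14.00% = 1.1259
β_Jessop = 0.217 × 24.54% / 14.00% = 0.3804
β_Renshaw = 0.523 × 47.42% / 14.00% = 1.7715
β_P = Σ w_i β_i = 0.12×0.7129 + 0.16×0.5727 + 0.28×1.1259 + 0.14×0.3804 + 0.30×1.7715 = 1.0771
E(R_P) = R_f + β_P × MRP = 2.02% + 1.0771 × 8.47% = 11.14%

11.14%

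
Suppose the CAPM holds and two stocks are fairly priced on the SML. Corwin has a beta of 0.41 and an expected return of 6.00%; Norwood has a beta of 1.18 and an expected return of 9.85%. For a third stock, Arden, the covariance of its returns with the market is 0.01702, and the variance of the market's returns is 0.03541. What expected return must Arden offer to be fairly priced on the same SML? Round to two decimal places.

6.35%

MRP = (9.85% − 6.00%) / (1.18 − 0.41) = 5.0000%
R_f = 6.00% − 0.41 × 5.0000% = 3.9500%
β_Arden = Cov / Var(R_m) = 0.01702 / 0.03541 = 0.4807
E(R_Arden) = R_f + β × MRP = 3.9500% + 0.4807 × 5.0000% = 6.35%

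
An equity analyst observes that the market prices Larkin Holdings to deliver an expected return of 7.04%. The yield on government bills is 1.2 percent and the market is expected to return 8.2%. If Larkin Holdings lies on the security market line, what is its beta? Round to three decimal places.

0.834

MRP = 8.2% − 1.2% = 7.00%
β = (E(R) − R_f) / MRP = (7.04% − 1.2%) / 7.0% = 5.84% / 7.0% = 0.834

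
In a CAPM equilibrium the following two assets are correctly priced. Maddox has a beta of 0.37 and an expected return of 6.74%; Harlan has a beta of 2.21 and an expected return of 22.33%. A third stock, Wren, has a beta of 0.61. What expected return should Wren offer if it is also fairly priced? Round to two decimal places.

8.77%

MRP (SML slope) = (22.33% − 6.74%) / (2.21 − 0.37) = 15.59% / 1.84 = 8.4728%
R_f (intercept) = 6.74% − 0.37 × 8.4728% = 3.6051%
E(R_Wren) = R_f + β × MRP = 3.6051% + 0.61 × 8.4728% = 8.77%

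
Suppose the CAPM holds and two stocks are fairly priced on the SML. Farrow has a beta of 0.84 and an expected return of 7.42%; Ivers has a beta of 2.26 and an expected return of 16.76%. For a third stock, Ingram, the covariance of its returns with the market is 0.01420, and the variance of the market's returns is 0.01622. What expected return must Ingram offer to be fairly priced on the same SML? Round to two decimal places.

MRP = (16.76% − 7.42%) / (2.26 − 0.84) = 6.5775%
R_f = 7.42% − 0.84 × 6.5775% = 1.8949%
β_Ingram = Cov / Var(R_m) = 0.01420 / 0.01622 = 0.8755
E(R_Ingram) = R_f + β × MRP = 1.8949% + 0.8755 × 6.5775% = 7.65%

7.65%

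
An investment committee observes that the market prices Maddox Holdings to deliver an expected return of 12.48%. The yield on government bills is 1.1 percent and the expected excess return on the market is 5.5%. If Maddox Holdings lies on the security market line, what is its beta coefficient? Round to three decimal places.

β = (E(R) − R_f) / MRP = (12.48% − 1.1%) / 5.5% = 11.38% / 5.5% = 2.069

2.069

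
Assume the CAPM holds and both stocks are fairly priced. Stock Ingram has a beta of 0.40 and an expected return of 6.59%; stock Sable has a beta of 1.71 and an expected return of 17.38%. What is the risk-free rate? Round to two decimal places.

3.30%

Both satisfy E(R) = R_f + β·MRP, so the slope of the SML is
MRP = (17.38% − 6.59%) / (1.71 − 0.40) = 10.79% / 1.31 = 8.2366%
R_f = E(R_Ingram) − β_Ingram·MRP = 6.59% − 0.40 × 8.2366% = 3.2954%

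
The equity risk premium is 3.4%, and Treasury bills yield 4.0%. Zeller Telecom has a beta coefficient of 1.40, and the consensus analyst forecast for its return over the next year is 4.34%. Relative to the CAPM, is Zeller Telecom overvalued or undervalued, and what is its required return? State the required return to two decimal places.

Overvalued; required return 8.76%

Required return = R_f + β·MRP = 4.0% + 1.40 × 3.4% = 8.76%
Forecast 4.34% < required 8.76% → the stock plots below the SML → overvalued.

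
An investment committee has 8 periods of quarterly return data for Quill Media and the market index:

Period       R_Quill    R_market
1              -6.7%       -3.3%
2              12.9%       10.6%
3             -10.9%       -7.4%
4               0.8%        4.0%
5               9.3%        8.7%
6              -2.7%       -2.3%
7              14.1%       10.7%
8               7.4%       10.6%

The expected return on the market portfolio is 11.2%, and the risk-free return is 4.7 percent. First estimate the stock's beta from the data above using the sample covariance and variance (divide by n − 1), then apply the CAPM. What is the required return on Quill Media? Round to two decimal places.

12.69%

Mean R_i = (-6.7 + 12.9 − 10.9 + 0.8 + 9.3 − 2.7 + 14.1 + 7.4) / 8 = 3.0250%
Mean R_m = (-3.3 + 10.6 − 7.4 + 4.0 + 8.7 − 2.3 + 10.7 + 10.6) / 8 = 3.9500%
Σ(R_i − R̄_i)(R_m − R̄_m) = 463.5500  ⇒  Cov = 463.5500 / 7 = 66.2214
Σ(R_m − R̄_m)² = 377.0200  ⇒  Var(R_m) = 377.0200 / 7 = 53.8600
β = Cov / Var(R_m) = 66.2214 / 53.8600 = 1.2295
MRP = 11.2% − 4.7% = 6.50%
E(R) = R_f + β × MRP = 4.7% + 1.2295 × 6.5% = 12.69%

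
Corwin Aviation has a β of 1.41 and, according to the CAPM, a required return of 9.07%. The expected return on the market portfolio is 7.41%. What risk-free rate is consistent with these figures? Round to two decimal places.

3.36%

E(R) = R_f + β(E(R_m) − R_f) = R_f(1 − β) + β·E(R_m)
9.07% = R_f × (1 − 1.41) + 1.41 × 7.41%
9.07% = R_f × -0.41 + 10.4481%
R_f = (9.07% − 10.4481%) / -0.41 = 3.36%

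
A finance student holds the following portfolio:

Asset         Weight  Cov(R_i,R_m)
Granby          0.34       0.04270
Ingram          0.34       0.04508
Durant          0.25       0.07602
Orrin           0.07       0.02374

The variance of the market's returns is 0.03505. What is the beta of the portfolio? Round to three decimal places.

β_Granby = 0.04270 / 0.03505 = 1.2183
β_Ingram = 0.04508 / 0.03505 = 1.2862
β_Durant = 0.07602 / 0.03505 = 2.1689
β_Orrin = 0.02374 / 0.03505 = 0.6773
β_P = Σ w_i β_i = 0.34×1.2183 + 0.34×1.2862 + 0.25×2.1689 + 0.07×0.6773 = 1.4412

1.441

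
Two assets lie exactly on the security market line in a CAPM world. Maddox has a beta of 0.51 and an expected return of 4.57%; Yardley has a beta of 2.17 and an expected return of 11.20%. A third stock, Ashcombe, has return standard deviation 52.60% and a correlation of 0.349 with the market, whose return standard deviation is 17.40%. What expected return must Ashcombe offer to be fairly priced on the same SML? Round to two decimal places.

MRP = (11.20% − 4.57%) / (2.17 − 0.51) = 3.9940%
R_f = 4.57% − 0.51 × 3.9940% = 2.5331%
β_Ashcombe = ρ·σ_i/σ_m = 0.349 × 52.60 / 17.40 = 1.0550
E(R_Ashcombe) = R_f + β × MRP = 2.5331% + 1.0550 × 3.9940% = 6.75%

6.75%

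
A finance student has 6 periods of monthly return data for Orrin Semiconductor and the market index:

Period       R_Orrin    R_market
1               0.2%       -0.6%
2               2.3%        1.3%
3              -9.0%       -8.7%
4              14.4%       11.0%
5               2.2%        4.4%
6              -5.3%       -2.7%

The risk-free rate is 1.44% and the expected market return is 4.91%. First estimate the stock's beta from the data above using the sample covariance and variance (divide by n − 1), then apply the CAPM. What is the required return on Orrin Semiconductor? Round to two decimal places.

Mean R_i = (0.2 + 2.3 − 9.0 + 14.4 + 2.2 − 5.3) / 6 = 0.8000%
Mean R_m = (-0.6 + 1.3 − 8.7 + 11.0 + 4.4 − 2.7) / 6 = 0.7833%
Σ(R_i − R̄_i)(R_m − R̄_m) = 259.8000  ⇒  Cov = 259.8000 / 5 = 51.9600
Σ(R_m − R̄_m)² = 221.7083  ⇒  Var(R_m) = 221.7083 / 5 = 44.3417
β = Cov / Var(R_m) = 51.9600 / 44.3417 = 1.1718
MRP = 4.91% − 1.44% = 3.47%
E(R) = R_f + β × MRP = 1.44% + 1.1718 × 3.47% = 5.51%

5.51%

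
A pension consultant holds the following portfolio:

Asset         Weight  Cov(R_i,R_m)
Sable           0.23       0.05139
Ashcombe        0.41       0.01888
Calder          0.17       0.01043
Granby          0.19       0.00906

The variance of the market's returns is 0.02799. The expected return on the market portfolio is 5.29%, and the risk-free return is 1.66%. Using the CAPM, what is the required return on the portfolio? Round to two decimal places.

β_Sable = 0.05139 / 0.02799 = 1.8360
β_Ashcombe = 0.01888 / 0.02799 = 0.6745
β_Calder = 0.01043 / 0.02799 = 0.3726
β_Granby = 0.00906 / 0.02799 = 0.3237
β_P = Σ w_i β_i = 0.23×1.8360 + 0.41×0.6745 + 0.17×0.3726 + 0.19×0.3237 = 0.8237
MRP = 5.29% − 1.66% = 3.63%
E(R_P) = R_f + β_P × MRP = 1.66% + 0.8237 × 3.63% = 4.65%

4.65%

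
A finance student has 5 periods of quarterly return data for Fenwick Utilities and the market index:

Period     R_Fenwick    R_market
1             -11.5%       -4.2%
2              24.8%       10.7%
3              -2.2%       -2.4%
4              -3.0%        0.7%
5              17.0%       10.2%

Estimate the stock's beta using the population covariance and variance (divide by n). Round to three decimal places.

Mean R_i = (-11.5 + 24.8 − 2.2 − 3.0 + 17.0) / 5 = 5.0200%
Mean R_m = (-4.2 + 10.7 − 2.4 + 0.7 + 10.2) / 5 = 3.0000%
Σ(R_i − R̄_i)(R_m − R̄_m) = 414.9400  ⇒  Cov = 414.9400 / 5 = 82.9880
Σ(R_m − R̄_m)² = 197.4200  ⇒  Var(R_m) = 197.4200 / 5 = 39.4840
β = Cov / Var(R_m) = 82.9880 / 39.4840 = 2.1018

2.102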